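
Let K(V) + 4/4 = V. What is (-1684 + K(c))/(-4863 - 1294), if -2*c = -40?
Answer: 1665/6157 ≈ 0.27042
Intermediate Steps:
c = 20 (c = -½*(-40) = 20)
K(V) = -1 + V
(-1684 + K(c))/(-4863 - 1294) = (-1684 + (-1 + 20))/(-4863 - 1294) = (-1684 + 19)/(-6157) = -1665*(-1/6157) = 1665/6157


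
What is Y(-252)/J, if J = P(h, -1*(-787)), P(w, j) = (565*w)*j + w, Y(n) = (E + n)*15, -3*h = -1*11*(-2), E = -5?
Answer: 11565/9782432 ≈ 0.0011822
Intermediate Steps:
h = -22/3 (h = -(-1*11)*(-2)/3 = -(-11)*(-2)/3 = -1/3*22 = -22/3 ≈ -7.3333)
Y(n) = -75 + 15*n (Y(n) = (-5 + n)*15 = -75 + 15*n)
P(w, j) = w + 565*j*w (P(w, j) = 565*j*w + w = w + 565*j*w)
J = -9782432/3 (J = -22*(1 + 565*(-1*(-787)))/3 = -22*(1 + 565*787)/3 = -22*(1 + 444655)/3 = -22/3*444656 = -9782432/3 ≈ -3.2608e+6)
Y(-252)/J = (-75 + 15*(-252))/(-9782432/3) = (-75 - 3780)*(-3/9782432) = -3855*(-3/9782432) = 11565/9782432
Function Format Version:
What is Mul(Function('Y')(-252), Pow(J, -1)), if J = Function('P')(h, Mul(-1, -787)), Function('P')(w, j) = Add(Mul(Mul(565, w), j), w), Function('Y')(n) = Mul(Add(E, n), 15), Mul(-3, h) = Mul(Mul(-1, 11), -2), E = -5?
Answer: Rational(11565, 9782432) ≈ 0.0011822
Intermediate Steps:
h = Rational(-22, 3) (h = Mul(Rational(-1, 3), Mul(Mul(-1, 11), -2)) = Mul(Rational(-1, 3), Mul(-11, -2)) = Mul(Rational(-1, 3), 22) = Rational(-22, 3) ≈ -7.3333)
Function('Y')(n) = Add(-75, Mul(15, n)) (Function('Y')(n) = Mul(Add(-5, n), 15) = Add(-75, Mul(15, n)))
Function('P')(w, j) = Add(w, Mul(565, j, w)) (Function('P')(w, j) = Add(Mul(565, j, w), w) = Add(w, Mul(565, j, w)))
J = Rational(-9782432, 3) (J = Mul(Rational(-22, 3), Add(1, Mul(565, Mul(-1, -787)))) = Mul(Rational(-22, 3), Add(1, Mul(565, 787))) = Mul(Rational(-22, 3), Add(1, 444655)) = Mul(Rational(-22, 3), 444656) = Rational(-9782432, 3) ≈ -3.2608e+6)
Mul(Function('Y')(-252), Pow(J, -1)) = Mul(Add(-75, Mul(15, -252)), Pow(Rational(-9782432, 3), -1)) = Mul(Add(-75, -3780), Rational(-3, 9782432)) = Mul(-3855, Rational(-3, 9782432)) = Rational(11565, 9782432)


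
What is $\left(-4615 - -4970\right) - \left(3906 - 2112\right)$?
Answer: $-1439$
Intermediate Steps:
$\left(-4615 - -4970\right) - \left(3906 - 2112\right) = \left(-4615 + 4970\right) - \left(3906 - 2112\right) = 355 - 1794 = -1439$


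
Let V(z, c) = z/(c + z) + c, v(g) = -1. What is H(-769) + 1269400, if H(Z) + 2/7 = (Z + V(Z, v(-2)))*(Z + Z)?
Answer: 944067629/385 ≈ 2.4521e+6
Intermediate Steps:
V(z, c) = c + z/(c + z) (V(z, c) = z/(c + z) + c = c + z/(c + z))
H(Z) = -2/7 + 2*Z*(Z + 1/(-1 + Z)) (H(Z) = -2/7 + (Z + (Z + (-1)**2 - Z)/(-1 + Z))*(Z + Z) = -2/7 + (Z + (Z + 1 - Z)/(-1 + Z))*(2*Z) = -2/7 + (Z + 1/(-1 + Z))*(2*Z) = -2/7 + 2*Z*(Z + 1/(-1 + Z)))
H(-769) + 1269400 = 2*(7*(-769) + (-1 - 769)*(-1 + 7*(-769)**2))/(7*(-1 - 769)) + 1269400 = (2/7)*(-5383 - 770*(-1 + 7*591361))/(-770) + 1269400 = (2/7)*(-1/770)*(-5383 - 770*(-1 + 4139527)) + 1269400 = (2/7)*(-1/770)*(-5383 - 770*4139526) + 1269400 = (2/7)*(-1/770)*(-5383 - 3187435020) + 1269400 = (2/7)*(-1/770)*(-3187440403) + 1269400 = 455348629/385 + 1269400 = 944067629/385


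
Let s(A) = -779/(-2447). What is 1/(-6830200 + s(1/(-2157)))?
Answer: -2447/16713498621 ≈ -1.4641e-7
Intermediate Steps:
s(A) = 779/2447 (s(A) = -779*(-1/2447) = 779/2447)
1/(-6830200 + s(1/(-2157))) = 1/(-6830200 + 779/2447) = 1/(-16713498621/2447) = -2447/16713498621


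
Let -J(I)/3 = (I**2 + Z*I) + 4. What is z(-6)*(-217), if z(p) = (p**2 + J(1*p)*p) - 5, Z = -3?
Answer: -233275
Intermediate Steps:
J(I) = -12 - 3*I**2 + 9*I (J(I) = -3*((I**2 - 3*I) + 4) = -3*(4 + I**2 - 3*I) = -12 - 3*I**2 + 9*I)
z(p) = -5 + p**2 + p*(-12 - 3*p**2 + 9*p) (z(p) = (p**2 + (-12 - 3*p**2 + 9*(1*p))*p) - 5 = (p**2 + (-12 - 3*p**2 + 9*p)*p) - 5 = (p**2 + p*(-12 - 3*p**2 + 9*p)) - 5 = -5 + p**2 + p*(-12 - 3*p**2 + 9*p))
z(-6)*(-217) = (-5 - 12*(-6) - 3*(-6)**3 + 10*(-6)**2)*(-217) = (-5 + 72 - 3*(-216) + 10*36)*(-217) = (-5 + 72 + 648 + 360)*(-217) = 1075*(-217) = -233275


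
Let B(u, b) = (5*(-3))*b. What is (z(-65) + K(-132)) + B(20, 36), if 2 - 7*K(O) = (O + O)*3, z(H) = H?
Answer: -3441/7 ≈ -491.57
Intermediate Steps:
B(u, b) = -15*b
K(O) = 2/7 - 6*O/7 (K(O) = 2/7 - (O + O)*3/7 = 2/7 - 2*O*3/7 = 2/7 - 6*O/7)
(z(-65) + K(-132)) + B(20, 36) = (-65 + (2/7 - 6/7*(-132))) - 15*36 = (-65 + (2/7 + 792/7)) - 540 = (-65 + 794/7) - 540 = 339/7 - 540 = -3441/7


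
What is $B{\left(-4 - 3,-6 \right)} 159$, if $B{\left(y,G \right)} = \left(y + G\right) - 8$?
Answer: $-3339$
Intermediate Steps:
$B{\left(y,G \right)} = -8 + G + y$ ($B{\left(y,G \right)} = \left(G + y\right) - 8 = -8 + G + y$)
$B{\left(-4 - 3,-6 \right)} 159 = \left(-8 - 6 - 7\right) 159 = \left(-21\right) 159 = -3339$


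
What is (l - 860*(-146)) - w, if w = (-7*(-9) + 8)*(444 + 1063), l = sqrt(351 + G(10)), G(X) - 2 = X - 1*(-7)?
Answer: 18563 + sqrt(370) ≈ 18582.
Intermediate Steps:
G(X) = 9 + X (G(X) = 2 + (X - 1*(-7)) = 2 + (X + 7) = 2 + (7 + X) = 9 + X)
l = sqrt(370) (l = sqrt(351 + (9 + 10)) = sqrt(351 + 19) = sqrt(370) ≈ 19.235)
w = 106997 (w = (63 + 8)*1507 = 71*1507 = 106997)
(l - 860*(-146)) - w = (sqrt(370) - 860*(-146)) - 1*106997 = (sqrt(370) + 125560) - 106997 = (125560 + sqrt(370)) - 106997 = 18563 + sqrt(370)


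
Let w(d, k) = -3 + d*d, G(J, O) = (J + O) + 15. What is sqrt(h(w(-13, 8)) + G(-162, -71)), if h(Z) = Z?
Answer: 2*I*sqrt(13) ≈ 7.2111*I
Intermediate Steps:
G(J, O) = 15 + J + O
w(d, k) = -3 + d**2
sqrt(h(w(-13, 8)) + G(-162, -71)) = sqrt((-3 + (-13)**2) + (15 - 162 - 71)) = sqrt((-3 + 169) - 218) = sqrt(166 - 218) = sqrt(-52) = 2*I*sqrt(13)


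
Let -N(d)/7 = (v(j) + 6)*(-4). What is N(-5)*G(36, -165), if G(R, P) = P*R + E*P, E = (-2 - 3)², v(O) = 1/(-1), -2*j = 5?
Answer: -1409100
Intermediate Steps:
j = -5/2 (j = -½*5 = -5/2 ≈ -2.5000)
v(O) = -1
E = 25 (E = (-5)² = 25)
G(R, P) = 25*P + P*R (G(R, P) = P*R + 25*P = 25*P + P*R)
N(d) = 140 (N(d) = -7*(-1 + 6)*(-4) = -35*(-4) = -7*(-20) = 140)
N(-5)*G(36, -165) = 140*(-165*(25 + 36)) = 140*(-165*61) = 140*(-10065) = -1409100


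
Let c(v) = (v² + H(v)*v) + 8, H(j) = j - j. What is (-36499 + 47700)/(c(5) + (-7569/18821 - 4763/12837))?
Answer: 8483446983/24408035 ≈ 347.57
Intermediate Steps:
H(j) = 0
c(v) = 8 + v² (c(v) = (v² + 0*v) + 8 = (v² + 0) + 8 = v² + 8 = 8 + v²)
(-36499 + 47700)/(c(5) + (-7569/18821 - 4763/12837)) = (-36499 + 47700)/((8 + 5²) + (-7569/18821 - 4763/12837)) = 11201/((8 + 25) + (-7569*1/18821 - 4763*1/12837)) = 11201/(33 + (-261/649 - 433/1167)) = 11201/(33 - 585604/757383) = 11201/(24408035/757383) = 11201*(757383/24408035) = 8483446983/24408035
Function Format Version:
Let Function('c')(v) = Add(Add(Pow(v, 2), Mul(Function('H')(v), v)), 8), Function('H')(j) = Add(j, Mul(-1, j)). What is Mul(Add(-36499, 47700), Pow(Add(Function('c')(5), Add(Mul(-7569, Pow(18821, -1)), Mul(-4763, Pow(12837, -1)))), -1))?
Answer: Rational(8483446983, 24408035) ≈ 347.57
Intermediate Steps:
Function('H')(j) = 0
Function('c')(v) = Add(8, Pow(v, 2)) (Function('c')(v) = Add(Add(Pow(v, 2), Mul(0, v)), 8) = Add(Add(Pow(v, 2), 0), 8) = Add(Pow(v, 2), 8) = Add(8, Pow(v, 2)))
Mul(Add(-36499, 47700), Pow(Add(Function('c')(5), Add(Mul(-7569, Pow(18821, -1)), Mul(-4763, Pow(12837, -1)))), -1)) = Mul(Add(-36499, 47700), Pow(Add(Add(8, Pow(5, 2)), Add(Mul(-7569, Pow(18821, -1)), Mul(-4763, Pow(12837, -1)))), -1)) = Mul(11201, Pow(Add(Add(8, 25), Add(Mul(-7569, Rational(1, 18821)), Mul(-4763, Rational(1, 12837)))), -1)) = Mul(11201, Pow(Add(33, Add(Rational(-261, 649), Rational(-433, 1167))), -1)) = Mul(11201, Pow(Add(33, Rational(-585604, 757383)), -1)) = Mul(11201, Pow(Rational(24408035, 757383), -1)) = Mul(11201, Rational(757383, 24408035)) = Rational(8483446983, 24408035)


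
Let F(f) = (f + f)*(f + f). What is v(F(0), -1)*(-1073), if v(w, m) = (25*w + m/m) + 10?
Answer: -11803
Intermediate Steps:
F(f) = 4*f**2 (F(f) = (2*f)*(2*f) = 4*f**2)
v(w, m) = 11 + 25*w (v(w, m) = (25*w + 1) + 10 = (1 + 25*w) + 10 = 11 + 25*w)
v(F(0), -1)*(-1073) = (11 + 25*(4*0**2))*(-1073) = (11 + 25*(4*0))*(-1073) = (11 + 25*0)*(-1073) = (11 + 0)*(-1073) = 11*(-1073) = -11803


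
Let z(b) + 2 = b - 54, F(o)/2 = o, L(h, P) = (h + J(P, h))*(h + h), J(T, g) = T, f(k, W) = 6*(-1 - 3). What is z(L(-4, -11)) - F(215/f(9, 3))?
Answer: 983/12 ≈ 81.917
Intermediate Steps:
f(k, W) = -24 (f(k, W) = 6*(-4) = -24)
L(h, P) = 2*h*(P + h) (L(h, P) = (h + P)*(h + h) = (P + h)*(2*h) = 2*h*(P + h))
F(o) = 2*o
z(b) = -56 + b (z(b) = -2 + (b - 54) = -2 + (-54 + b) = -56 + b)
z(L(-4, -11)) - F(215/f(9, 3)) = (-56 + 2*(-4)*(-11 - 4)) - 2*215/(-24) = (-56 + 2*(-4)*(-15)) - 2*215*(-1/24) = (-56 + 120) - 2*(-215)/24 = 64 - 1*(-215/12) = 64 + 215/12 = 983/12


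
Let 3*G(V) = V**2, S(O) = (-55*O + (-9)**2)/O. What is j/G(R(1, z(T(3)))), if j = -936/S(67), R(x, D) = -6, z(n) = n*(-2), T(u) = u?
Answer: 2613/1802 ≈ 1.4501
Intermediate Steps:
S(O) = (81 - 55*O)/O (S(O) = (-55*O + 81)/O = (81 - 55*O)/O)
z(n) = -2*n
j = 15678/901 (j = -936/(-55 + 81/67) = -936/(-3604/67) = -936*(-67/3604) = 15678/901 ≈ 17.401)
G(V) = V**2/3
j/G(R(1, z(T(3)))) = 15678/(901*(((1/3)*(-6)**2))) = 15678/(901*(((1/3)*36))) = (15678/901)/12 = (15678/901)*(1/12) = 2613/1802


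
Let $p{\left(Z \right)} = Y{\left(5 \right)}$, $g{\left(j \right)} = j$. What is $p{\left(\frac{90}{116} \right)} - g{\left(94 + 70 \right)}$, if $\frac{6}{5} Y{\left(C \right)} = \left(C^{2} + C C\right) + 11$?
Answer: $- \frac{679}{6} \approx -113.17$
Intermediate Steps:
$Y{\left(C \right)} = \frac{55}{6} + \frac{5 C^{2}}{3}$ ($Y{\left(C \right)} = \frac{5 \left(\left(C^{2} + C C\right) + 11\right)}{6} = \frac{5 \left(\left(C^{2} + C^{2}\right) + 11\right)}{6} = \frac{5 \left(2 C^{2} + 11\right)}{6} = \frac{5 \left(11 + 2 C^{2}\right)}{6} = \frac{55}{6} + \frac{5 C^{2}}{3}$)
$p{\left(Z \right)} = \frac{305}{6}$ ($p{\left(Z \right)} = \frac{55}{6} + \frac{5 \cdot 5^{2}}{3} = \frac{55}{6} + \frac{5}{3} \cdot 25 = \frac{55}{6} + \frac{125}{3} = \frac{305}{6}$)
$p{\left(\frac{90}{116} \right)} - g{\left(94 + 70 \right)} = \frac{305}{6} - \left(94 + 70\right) = \frac{305}{6} - 164 = - \frac{679}{6}$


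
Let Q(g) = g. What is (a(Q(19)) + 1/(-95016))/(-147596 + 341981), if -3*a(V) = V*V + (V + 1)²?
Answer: -8034131/6156561720 ≈ -0.0013050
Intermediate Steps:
a(V) = -V²/3 - (1 + V)²/3 (a(V) = -(V*V + (V + 1)²)/3 = -(V² + (1 + V)²)/3 = -V²/3 - (1 + V)²/3)
(a(Q(19)) + 1/(-95016))/(-147596 + 341981) = ((-⅓*19² - (1 + 19)²/3) + 1/(-95016))/(-147596 + 341981) = ((-⅓*361 - ⅓*20²) - 1/95016)/194385 = ((-361/3 - ⅓*400) - 1/95016)*(1/194385) = ((-361/3 - 400/3) - 1/95016)*(1/194385) = (-761/3 - 1/95016)*(1/194385) = -8034131/31672*1/194385 = -8034131/6156561720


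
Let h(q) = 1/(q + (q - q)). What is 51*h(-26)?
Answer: -51/26 ≈ -1.9615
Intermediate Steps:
h(q) = 1/q (h(q) = 1/(q + 0) = 1/q)
51*h(-26) = 51/(-26) = 51*(-1/26) = -51/26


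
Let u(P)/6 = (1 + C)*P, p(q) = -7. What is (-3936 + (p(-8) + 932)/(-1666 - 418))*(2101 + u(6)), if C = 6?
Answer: -19302950797/2084 ≈ -9.2624e+6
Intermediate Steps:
u(P) = 42*P (u(P) = 6*((1 + 6)*P) = 6*(7*P) = 42*P)
(-3936 + (p(-8) + 932)/(-1666 - 418))*(2101 + u(6)) = (-3936 + (-7 + 932)/(-1666 - 418))*(2101 + 42*6) = (-3936 + 925/(-2084))*(2101 + 252) = (-3936 + 925*(-1/2084))*2353 = (-3936 - 925/2084)*2353 = -8203549/2084*2353 = -19302950797/2084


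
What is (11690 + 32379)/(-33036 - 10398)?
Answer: -347/342 ≈ -1.0146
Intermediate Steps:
(11690 + 32379)/(-33036 - 10398) = 44069/(-43434) = 44069*(-1/43434) = -347/342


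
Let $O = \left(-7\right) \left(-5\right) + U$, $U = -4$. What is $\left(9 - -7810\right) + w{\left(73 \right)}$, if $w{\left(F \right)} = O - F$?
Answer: $7777$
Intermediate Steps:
$O = 31$ ($O = \left(-7\right) \left(-5\right) - 4 = 35 - 4 = 31$)
$w{\left(F \right)} = 31 - F$
$\left(9 - -7810\right) + w{\left(73 \right)} = \left(9 - -7810\right) + \left(31 - 73\right) = \left(9 + 7810\right) + \left(31 - 73\right) = 7819 - 42 = 7777$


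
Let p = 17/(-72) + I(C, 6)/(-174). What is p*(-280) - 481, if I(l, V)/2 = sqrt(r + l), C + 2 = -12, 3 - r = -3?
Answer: -3734/9 + 560*I*sqrt(2)/87 ≈ -414.89 + 9.103*I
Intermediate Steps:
r = 6 (r = 3 - 1*(-3) = 3 + 3 = 6)
C = -14 (C = -2 - 12 = -14)
I(l, V) = 2*sqrt(6 + l)
p = -17/72 - 2*I*sqrt(2)/87 (p = 17/(-72) + (2*sqrt(6 - 14))/(-174) = 17*(-1/72) + (2*sqrt(-8))*(-1/174) = -17/72 + (2*(2*I*sqrt(2)))*(-1/174) = -17/72 + (4*I*sqrt(2))*(-1/174) = -17/72 - 2*I*sqrt(2)/87 ≈ -0.23611 - 0.032511*I)
p*(-280) - 481 = (-17/72 - 2*I*sqrt(2)/87)*(-280) - 481 = (595/9 + 560*I*sqrt(2)/87) - 481 = -3734/9 + 560*I*sqrt(2)/87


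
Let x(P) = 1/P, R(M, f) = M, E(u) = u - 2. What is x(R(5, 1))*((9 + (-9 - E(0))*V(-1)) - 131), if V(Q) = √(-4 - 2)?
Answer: -122/5 - 7*I*√6/5 ≈ -24.4 - 3.4293*I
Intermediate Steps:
E(u) = -2 + u
V(Q) = I*√6 (V(Q) = √(-6) = I*√6)
x(R(5, 1))*((9 + (-9 - E(0))*V(-1)) - 131) = ((9 + (-9 - (-2 + 0))*(I*√6)) - 131)/5 = ((9 + (-9 - 1*(-2))*(I*√6)) - 131)/5 = ((9 + (-9 + 2)*(I*√6)) - 131)/5 = ((9 - 7*I*√6) - 131)/5 = (-122 - 7*I*√6)/5 = -122/5 - 7*I*√6/5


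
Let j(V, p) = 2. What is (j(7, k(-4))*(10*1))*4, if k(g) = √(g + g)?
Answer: 80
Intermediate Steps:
k(g) = √2*√g (k(g) = √(2*g) = √2*√g)
(j(7, k(-4))*(10*1))*4 = (2*(10*1))*4 = (2*10)*4 = 20*4 = 80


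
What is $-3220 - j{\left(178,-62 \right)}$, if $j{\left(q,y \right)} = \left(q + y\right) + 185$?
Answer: $-3521$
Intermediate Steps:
$j{\left(q,y \right)} = 185 + q + y$
$-3220 - j{\left(178,-62 \right)} = -3220 - \left(185 + 178 - 62\right) = -3220 - 301 = -3521$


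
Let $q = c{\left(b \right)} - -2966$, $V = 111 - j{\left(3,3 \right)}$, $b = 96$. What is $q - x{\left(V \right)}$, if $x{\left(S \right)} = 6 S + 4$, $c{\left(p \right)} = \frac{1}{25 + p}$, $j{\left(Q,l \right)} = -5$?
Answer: $\frac{274187}{121} \approx 2266.0$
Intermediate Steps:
$V = 116$ ($V = 111 - -5 = 111 + 5 = 116$)
$x{\left(S \right)} = 4 + 6 S$
$q = \frac{358887}{121}$ ($q = \frac{1}{25 + 96} - -2966 = \frac{1}{121} + 2966 = \frac{358887}{121} \approx 2966.0$)
$q - x{\left(V \right)} = \frac{358887}{121} - \left(4 + 6 \cdot 116\right) = \frac{358887}{121} - \left(4 + 696\right) = \frac{358887}{121} - 700 = \frac{274187}{121}$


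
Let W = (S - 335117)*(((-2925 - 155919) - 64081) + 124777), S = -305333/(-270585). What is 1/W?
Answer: 12885/423799923787456 ≈ 3.0404e-11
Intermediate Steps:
S = 43619/38655 (S = -305333*(-1/270585) = 43619/38655 ≈ 1.1284)
W = 423799923787456/12885 (W = (43619/38655 - 335117)*(((-2925 - 155919) - 64081) + 124777) = -12953904016*((-158844 - 64081) + 124777)/38655 = -12953904016*(-222925 + 124777)/38655 = -12953904016/38655*(-98148) = 423799923787456/12885 ≈ 3.2891e+10)
1/W = 1/(423799923787456/12885) = 12885/423799923787456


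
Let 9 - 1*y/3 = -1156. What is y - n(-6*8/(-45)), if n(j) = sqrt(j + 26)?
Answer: 3495 - sqrt(6090)/15 ≈ 3489.8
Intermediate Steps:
y = 3495 (y = 27 - 3*(-1156) = 27 + 3468 = 3495)
n(j) = sqrt(26 + j)
y - n(-6*8/(-45)) = 3495 - sqrt(26 - 6*8/(-45)) = 3495 - sqrt(26 - 48*(-1/45)) = 3495 - sqrt(26 + 16/15) = 3495 - sqrt(406/15) = 3495 - sqrt(6090)/15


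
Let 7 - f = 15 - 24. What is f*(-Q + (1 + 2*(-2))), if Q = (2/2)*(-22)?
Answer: 304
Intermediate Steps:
f = 16 (f = 7 - (15 - 24) = 7 - 1*(-9) = 7 + 9 = 16)
Q = -22 (Q = (2*(½))*(-22) = 1*(-22) = -22)
f*(-Q + (1 + 2*(-2))) = 16*(-1*(-22) + (1 + 2*(-2))) = 16*(22 + (1 - 4)) = 16*(22 - 3) = 16*19 = 304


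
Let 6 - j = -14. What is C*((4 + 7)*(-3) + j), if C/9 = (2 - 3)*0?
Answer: 0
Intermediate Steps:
j = 20 (j = 6 - 1*(-14) = 6 + 14 = 20)
C = 0 (C = 9*((2 - 3)*0) = 9*(-1*0) = 9*0 = 0)
C*((4 + 7)*(-3) + j) = 0*((4 + 7)*(-3) + 20) = 0*(11*(-3) + 20) = 0*(-33 + 20) = 0*(-13) = 0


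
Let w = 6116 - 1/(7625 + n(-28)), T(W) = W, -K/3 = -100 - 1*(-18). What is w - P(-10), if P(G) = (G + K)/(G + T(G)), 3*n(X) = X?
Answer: 700009218/114235 ≈ 6127.8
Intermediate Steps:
K = 246 (K = -3*(-100 - 1*(-18)) = -3*(-100 + 18) = -3*(-82) = 246)
n(X) = X/3
P(G) = (246 + G)/(2*G) (P(G) = (G + 246)/(G + G) = (246 + G)/((2*G)) = (246 + G)*(1/(2*G)) = (246 + G)/(2*G))
w = 139732249/22847 (w = 6116 - 1/(7625 + (1/3)*(-28)) = 6116 - 1/(7625 - 28/3) = 6116 - 1/22847/3 = 6116 - 1*3/22847 = 6116 - 3/22847 = 139732249/22847 ≈ 6116.0)
w - P(-10) = 139732249/22847 - (246 - 10)/(2*(-10)) = 139732249/22847 - (-1)*236/(2*10) = 139732249/22847 - 1*(-59/5) = 139732249/22847 + 59/5 = 700009218/114235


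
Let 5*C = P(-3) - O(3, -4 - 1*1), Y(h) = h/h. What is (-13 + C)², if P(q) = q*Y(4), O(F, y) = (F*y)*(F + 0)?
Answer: 529/25 ≈ 21.160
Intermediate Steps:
Y(h) = 1
O(F, y) = y*F² (O(F, y) = (F*y)*F = y*F²)
P(q) = q (P(q) = q*1 = q)
C = 42/5 (C = (-3 - (-4 - 1*1)*3²)/5 = (-3 - (-4 - 1)*9)/5 = (-3 - (-5)*9)/5 = (-3 - 1*(-45))/5 = (-3 + 45)/5 = (⅕)*42 = 42/5 ≈ 8.4000)
(-13 + C)² = (-13 + 42/5)² = (-23/5)² = 529/25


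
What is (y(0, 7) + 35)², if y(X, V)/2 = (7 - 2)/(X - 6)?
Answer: 10000/9 ≈ 1111.1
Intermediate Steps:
y(X, V) = 10/(-6 + X) (y(X, V) = 2*((7 - 2)/(X - 6)) = 2*(5/(-6 + X)) = 10/(-6 + X))
(y(0, 7) + 35)² = (10/(-6 + 0) + 35)² = (10/(-6) + 35)² = (10*(-⅙) + 35)² = (-5/3 + 35)² = (100/3)² = 10000/9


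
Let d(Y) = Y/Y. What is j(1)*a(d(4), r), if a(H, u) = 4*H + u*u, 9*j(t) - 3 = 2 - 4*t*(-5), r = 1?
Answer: 125/9 ≈ 13.889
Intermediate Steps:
d(Y) = 1
j(t) = 5/9 + 20*t/9 (j(t) = 1/3 + (2 - 4*t*(-5))/9 = 1/3 + (2 + 20*t)/9 = 1/3 + (2/9 + 20*t/9) = 5/9 + 20*t/9)
a(H, u) = u**2 + 4*H (a(H, u) = 4*H + u**2 = u**2 + 4*H)
j(1)*a(d(4), r) = (5/9 + (20/9)*1)*(1**2 + 4*1) = (5/9 + 20/9)*(1 + 4) = (25/9)*5 = 125/9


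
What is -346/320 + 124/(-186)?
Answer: -839/480 ≈ -1.7479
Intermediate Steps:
-346/320 + 124/(-186) = -346*1/320 + 124*(-1/186) = -173/160 - ⅔ = -839/480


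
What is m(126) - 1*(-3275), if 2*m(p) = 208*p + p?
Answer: 16442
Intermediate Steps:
m(p) = 209*p/2 (m(p) = (208*p + p)/2 = (209*p)/2 = 209*p/2)
m(126) - 1*(-3275) = (209/2)*126 - 1*(-3275) = 13167 + 3275 = 16442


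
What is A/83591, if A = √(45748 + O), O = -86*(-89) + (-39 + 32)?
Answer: √53395/83591 ≈ 0.0027643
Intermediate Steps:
O = 7647 (O = 7654 - 7 = 7647)
A = √53395 (A = √(45748 + 7647) = √53395 ≈ 231.07)
A/83591 = √53395/83591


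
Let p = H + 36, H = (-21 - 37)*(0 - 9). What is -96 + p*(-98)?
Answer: -54780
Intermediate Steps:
H = 522 (H = -58*(-9) = 522)
p = 558 (p = 522 + 36 = 558)
-96 + p*(-98) = -96 + 558*(-98) = -96 - 54684 = -54780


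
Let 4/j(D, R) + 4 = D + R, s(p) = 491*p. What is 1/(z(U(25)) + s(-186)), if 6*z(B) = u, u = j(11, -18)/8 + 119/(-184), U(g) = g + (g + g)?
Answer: -4048/369688115 ≈ -1.0950e-5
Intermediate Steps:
j(D, R) = 4/(-4 + D + R) (j(D, R) = 4/(-4 + (D + R)) = 4/(-4 + D + R))
U(g) = 3*g (U(g) = g + 2*g = 3*g)
u = -1401/2024 (u = (4/(-4 + 11 - 18))/8 + 119/(-184) = (4/(-11))*(1/8) + 119*(-1/184) = (4*(-1/11))*(1/8) - 119/184 = -4/11*1/8 - 119/184 = -1/22 - 119/184 = -1401/2024 ≈ -0.69219)
z(B) = -467/4048 (z(B) = (1/6)*(-1401/2024) = -467/4048)
1/(z(U(25)) + s(-186)) = 1/(-467/4048 + 491*(-186)) = 1/(-467/4048 - 91326) = 1/(-369688115/4048) = -4048/369688115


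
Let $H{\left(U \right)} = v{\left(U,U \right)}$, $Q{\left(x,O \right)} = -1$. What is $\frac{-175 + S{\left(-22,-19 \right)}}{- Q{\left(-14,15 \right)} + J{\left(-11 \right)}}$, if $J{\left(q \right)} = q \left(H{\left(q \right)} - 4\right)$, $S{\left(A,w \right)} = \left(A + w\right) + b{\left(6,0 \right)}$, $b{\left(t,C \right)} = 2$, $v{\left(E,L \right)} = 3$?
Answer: $- \frac{107}{6} \approx -17.833$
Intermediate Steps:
$H{\left(U \right)} = 3$
$S{\left(A,w \right)} = 2 + A + w$ ($S{\left(A,w \right)} = \left(A + w\right) + 2 = 2 + A + w$)
$J{\left(q \right)} = - q$ ($J{\left(q \right)} = q \left(3 - 4\right) = q \left(-1\right) = - q$)
$\frac{-175 + S{\left(-22,-19 \right)}}{- Q{\left(-14,15 \right)} + J{\left(-11 \right)}} = \frac{-175 - 39}{\left(-1\right) \left(-1\right) - -11} = \frac{-175 - 39}{1 + 11} = - \frac{214}{12} = \left(-214\right) \frac{1}{12} = - \frac{107}{6}$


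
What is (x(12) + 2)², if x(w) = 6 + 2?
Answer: 100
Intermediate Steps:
x(w) = 8
(x(12) + 2)² = (8 + 2)² = 10² = 100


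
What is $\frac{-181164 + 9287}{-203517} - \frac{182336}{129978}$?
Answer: $- \frac{820458167}{1469596257} \approx -0.55829$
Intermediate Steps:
$\frac{-181164 + 9287}{-203517} - \frac{182336}{129978} = \left(-171877\right) \left(- \frac{1}{203517}\right) - \frac{91168}{64989} = \frac{171877}{203517} - \frac{91168}{64989} = - \frac{820458167}{1469596257}$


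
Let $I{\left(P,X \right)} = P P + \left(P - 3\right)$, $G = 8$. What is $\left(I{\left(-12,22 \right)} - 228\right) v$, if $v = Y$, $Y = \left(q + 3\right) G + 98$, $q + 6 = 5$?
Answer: $-11286$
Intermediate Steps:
$q = -1$ ($q = -6 + 5 = -1$)
$Y = 114$ ($Y = \left(-1 + 3\right) 8 + 98 = 2 \cdot 8 + 98 = 16 + 98 = 114$)
$I{\left(P,X \right)} = -3 + P + P^{2}$ ($I{\left(P,X \right)} = P^{2} + \left(-3 + P\right) = -3 + P + P^{2}$)
$v = 114$
$\left(I{\left(-12,22 \right)} - 228\right) v = \left(\left(-3 - 12 + \left(-12\right)^{2}\right) - 228\right) 114 = \left(\left(-3 - 12 + 144\right) - 228\right) 114 = \left(129 - 228\right) 114 = \left(-99\right) 114 = -11286$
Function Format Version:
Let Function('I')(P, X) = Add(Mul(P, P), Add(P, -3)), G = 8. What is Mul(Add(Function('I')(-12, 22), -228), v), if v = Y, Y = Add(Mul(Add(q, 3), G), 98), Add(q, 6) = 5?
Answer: -11286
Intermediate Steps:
q = -1 (q = Add(-6, 5) = -1)
Y = 114 (Y = Add(Mul(Add(-1, 3), 8), 98) = Add(Mul(2, 8), 98) = Add(16, 98) = 114)
Function('I')(P, X) = Add(-3, P, Pow(P, 2)) (Function('I')(P, X) = Add(Pow(P, 2), Add(-3, P)) = Add(-3, P, Pow(P, 2)))
v = 114
Mul(Add(Function('I')(-12, 22), -228), v) = Mul(Add(Add(-3, -12, Pow(-12, 2)), -228), 114) = Mul(Add(Add(-3, -12, 144), -228), 114) = Mul(Add(129, -228), 114) = Mul(-99, 114) = -11286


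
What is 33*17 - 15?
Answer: 546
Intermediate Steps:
33*17 - 15 = 561 - 15 = 546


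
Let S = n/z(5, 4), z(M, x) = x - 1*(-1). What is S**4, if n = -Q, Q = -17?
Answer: 83521/625 ≈ 133.63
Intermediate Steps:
z(M, x) = 1 + x (z(M, x) = x + 1 = 1 + x)
n = 17 (n = -1*(-17) = 17)
S = 17/5 (S = 17/(1 + 4) = 17/5 ≈ 3.4000)
S**4 = (17/5)**4 = 83521/625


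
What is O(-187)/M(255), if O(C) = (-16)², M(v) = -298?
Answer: -128/149 ≈ -0.85906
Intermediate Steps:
O(C) = 256
O(-187)/M(255) = 256/(-298) = 256*(-1/298) = -128/149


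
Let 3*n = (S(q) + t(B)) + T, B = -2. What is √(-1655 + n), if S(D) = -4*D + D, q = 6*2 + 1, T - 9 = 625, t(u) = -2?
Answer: 2*I*√3279/3 ≈ 38.175*I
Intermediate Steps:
T = 634 (T = 9 + 625 = 634)
q = 13 (q = 12 + 1 = 13)
S(D) = -3*D
n = 593/3 (n = ((-3*13 - 2) + 634)/3 = ((-39 - 2) + 634)/3 = (-41 + 634)/3 = (⅓)*593 = 593/3 ≈ 197.67)
√(-1655 + n) = √(-1655 + 593/3) = √(-4372/3) = 2*I*√3279/3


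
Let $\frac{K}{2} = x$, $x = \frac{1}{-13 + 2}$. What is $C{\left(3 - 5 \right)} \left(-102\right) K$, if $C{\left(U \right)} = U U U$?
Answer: $- \frac{1632}{11} \approx -148.36$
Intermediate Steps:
$x = - \frac{1}{11}$ ($x = \frac{1}{-11} = - \frac{1}{11} \approx -0.090909$)
$K = - \frac{2}{11}$ ($K = 2 \left(- \frac{1}{11}\right) = - \frac{2}{11} \approx -0.18182$)
$C{\left(U \right)} = U^{3}$ ($C{\left(U \right)} = U^{2} U = U^{3}$)
$C{\left(3 - 5 \right)} \left(-102\right) K = \left(3 - 5\right)^{3} \left(-102\right) \left(- \frac{2}{11}\right) = \left(-2\right)^{3} \left(-102\right) \left(- \frac{2}{11}\right) = \left(-8\right) \left(-102\right) \left(- \frac{2}{11}\right) = 816 \left(- \frac{2}{11}\right) = - \frac{1632}{11}$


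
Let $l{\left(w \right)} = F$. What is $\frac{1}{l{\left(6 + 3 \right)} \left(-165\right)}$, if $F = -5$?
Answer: $\frac{1}{825} \approx 0.0012121$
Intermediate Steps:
$l{\left(w \right)} = -5$
$\frac{1}{l{\left(6 + 3 \right)} \left(-165\right)} = \frac{1}{\left(-5\right) \left(-165\right)} = \frac{1}{825}$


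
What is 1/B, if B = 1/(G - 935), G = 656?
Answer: -279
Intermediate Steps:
B = -1/279 (B = 1/(656 - 935) = 1/(-279) = -1/279 ≈ -0.0035842)
1/B = 1/(-1/279) = -279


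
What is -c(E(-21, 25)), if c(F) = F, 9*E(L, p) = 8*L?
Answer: 56/3 ≈ 18.667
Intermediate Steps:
E(L, p) = 8*L/9 (E(L, p) = (8*L)/9 = 8*L/9)
-c(E(-21, 25)) = -8*(-21)/9 = -1*(-56/3) = 56/3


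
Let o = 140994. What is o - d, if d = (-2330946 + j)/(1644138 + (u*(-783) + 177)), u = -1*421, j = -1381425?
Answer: 92773315541/657986 ≈ 1.4100e+5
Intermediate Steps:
u = -421
d = -1237457/657986 (d = (-2330946 - 1381425)/(1644138 + (-421*(-783) + 177)) = -3712371/(1644138 + (329643 + 177)) = -3712371/(1644138 + 329820) = -3712371/1973958 = -3712371*1/1973958 = -1237457/657986 ≈ -1.8807)
o - d = 140994 - 1*(-1237457/657986) = 140994 + 1237457/657986 = 92773315541/657986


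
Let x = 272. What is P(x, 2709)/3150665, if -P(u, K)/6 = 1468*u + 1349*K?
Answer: -24322422/3150665 ≈ -7.7198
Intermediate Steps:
P(u, K) = -8808*u - 8094*K (P(u, K) = -6*(1468*u + 1349*K) = -6*(1349*K + 1468*u) = -8808*u - 8094*K)
P(x, 2709)/3150665 = (-8808*272 - 8094*2709)/3150665 = (-2395776 - 21926646)*(1/3150665) = -24322422*1/3150665 = -24322422/3150665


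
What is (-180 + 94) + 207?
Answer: 121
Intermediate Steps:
(-180 + 94) + 207 = -86 + 207 = 121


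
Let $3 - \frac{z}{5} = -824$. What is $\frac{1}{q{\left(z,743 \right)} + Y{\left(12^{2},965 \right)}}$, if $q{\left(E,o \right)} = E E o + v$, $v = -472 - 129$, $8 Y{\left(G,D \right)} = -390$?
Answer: $\frac{4}{50815922101} \approx 7.8715 \cdot 10^{-11}$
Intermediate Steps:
$z = 4135$ ($z = 15 - -4120 = 15 + 4120 = 4135$)
$Y{\left(G,D \right)} = - \frac{195}{4}$ ($Y{\left(G,D \right)} = \frac{1}{8} \left(-390\right) = - \frac{195}{4}$)
$v = -601$
$q{\left(E,o \right)} = -601 + o E^{2}$ ($q{\left(E,o \right)} = E E o - 601 = E^{2} o - 601 = o E^{2} - 601 = -601 + o E^{2}$)
$\frac{1}{q{\left(z,743 \right)} + Y{\left(12^{2},965 \right)}} = \frac{1}{\left(-601 + 743 \cdot 4135^{2}\right) - \frac{195}{4}} = \frac{1}{\left(-601 + 743 \cdot 17098225\right) - \frac{195}{4}} = \frac{1}{\left(-601 + 12703981175\right) - \frac{195}{4}} = \frac{1}{12703980574 - \frac{195}{4}} = \frac{1}{\frac{50815922101}{4}} = \frac{4}{50815922101}$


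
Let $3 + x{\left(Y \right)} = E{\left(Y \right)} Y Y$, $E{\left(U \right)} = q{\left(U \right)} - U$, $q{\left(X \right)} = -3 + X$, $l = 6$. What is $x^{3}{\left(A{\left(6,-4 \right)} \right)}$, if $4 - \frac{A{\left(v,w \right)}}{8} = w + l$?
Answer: $-458314011$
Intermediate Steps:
$E{\left(U \right)} = -3$ ($E{\left(U \right)} = \left(-3 + U\right) - U = -3$)
$A{\left(v,w \right)} = -16 - 8 w$ ($A{\left(v,w \right)} = 32 - 8 \left(w + 6\right) = 32 - 8 \left(6 + w\right) = 32 - \left(48 + 8 w\right) = -16 - 8 w$)
$x{\left(Y \right)} = -3 - 3 Y^{2}$ ($x{\left(Y \right)} = -3 + - 3 Y Y = -3 - 3 Y^{2}$)
$x^{3}{\left(A{\left(6,-4 \right)} \right)} = \left(-3 - 3 \left(-16 - -32\right)^{2}\right)^{3} = \left(-3 - 3 \left(-16 + 32\right)^{2}\right)^{3} = \left(-3 - 3 \cdot 16^{2}\right)^{3} = \left(-3 - 768\right)^{3} = \left(-771\right)^{3} = -458314011$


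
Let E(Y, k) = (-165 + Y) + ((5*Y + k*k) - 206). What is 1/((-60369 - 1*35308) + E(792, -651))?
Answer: 1/332505 ≈ 3.0075e-6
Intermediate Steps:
E(Y, k) = -371 + k² + 6*Y (E(Y, k) = (-165 + Y) + ((5*Y + k²) - 206) = (-165 + Y) + ((k² + 5*Y) - 206) = (-165 + Y) + (-206 + k² + 5*Y) = -371 + k² + 6*Y)
1/((-60369 - 1*35308) + E(792, -651)) = 1/((-60369 - 1*35308) + (-371 + (-651)² + 6*792)) = 1/((-60369 - 35308) + (-371 + 423801 + 4752)) = 1/(-95677 + 428182) = 1/332505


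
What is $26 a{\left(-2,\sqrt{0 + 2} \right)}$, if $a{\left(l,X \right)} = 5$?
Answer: $130$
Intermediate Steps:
$26 a{\left(-2,\sqrt{0 + 2} \right)} = 26 \cdot 5 = 130$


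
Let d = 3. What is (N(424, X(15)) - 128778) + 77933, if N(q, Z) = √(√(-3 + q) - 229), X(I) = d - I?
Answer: -50845 + I*√(229 - √421) ≈ -50845.0 + 14.439*I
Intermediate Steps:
X(I) = 3 - I
N(q, Z) = √(-229 + √(-3 + q))
(N(424, X(15)) - 128778) + 77933 = (√(-229 + √(-3 + 424)) - 128778) + 77933 = (√(-229 + √421) - 128778) + 77933 = (-128778 + √(-229 + √421)) + 77933 = -50845 + √(-229 + √421)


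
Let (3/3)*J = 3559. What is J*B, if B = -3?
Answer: -10677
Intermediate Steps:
J = 3559
J*B = 3559*(-3) = -10677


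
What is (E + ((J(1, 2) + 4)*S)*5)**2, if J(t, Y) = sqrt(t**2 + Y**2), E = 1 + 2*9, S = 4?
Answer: 11801 + 3960*sqrt(5) ≈ 20656.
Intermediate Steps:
E = 19 (E = 1 + 18 = 19)
J(t, Y) = sqrt(Y**2 + t**2)
(E + ((J(1, 2) + 4)*S)*5)**2 = (19 + ((sqrt(2**2 + 1**2) + 4)*4)*5)**2 = (19 + ((sqrt(4 + 1) + 4)*4)*5)**2 = (19 + ((sqrt(5) + 4)*4)*5)**2 = (19 + ((4 + sqrt(5))*4)*5)**2 = (19 + (16 + 4*sqrt(5))*5)**2 = (19 + (80 + 20*sqrt(5)))**2 = (99 + 20*sqrt(5))**2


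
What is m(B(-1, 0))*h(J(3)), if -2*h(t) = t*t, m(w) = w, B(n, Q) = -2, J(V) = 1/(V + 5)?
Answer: 1/64 ≈ 0.015625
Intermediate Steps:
J(V) = 1/(5 + V)
h(t) = -t²/2 (h(t) = -t*t/2 = -t²/2)
m(B(-1, 0))*h(J(3)) = -(-1)*(1/(5 + 3))² = -(-1)*(1/8)² = -(-1)*(⅛)² = -(-1)/64 = -2*(-1/128) = 1/64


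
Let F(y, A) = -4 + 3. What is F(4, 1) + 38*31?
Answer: 1177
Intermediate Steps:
F(y, A) = -1
F(4, 1) + 38*31 = -1 + 38*31 = -1 + 1178 = 1177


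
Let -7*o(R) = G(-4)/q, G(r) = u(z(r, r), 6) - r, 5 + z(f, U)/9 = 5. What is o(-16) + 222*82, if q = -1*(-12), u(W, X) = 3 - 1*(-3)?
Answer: 764563/42 ≈ 18204.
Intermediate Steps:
z(f, U) = 0 (z(f, U) = -45 + 9*5 = -45 + 45 = 0)
u(W, X) = 6 (u(W, X) = 3 + 3 = 6)
G(r) = 6 - r
q = 12
o(R) = -5/42 (o(R) = -(6 - 1*(-4))/(7*12) = -(6 + 4)/(7*12) = -10/(7*12) = -1/7*5/6 = -5/42)
o(-16) + 222*82 = -5/42 + 222*82 = -5/42 + 18204 = 764563/42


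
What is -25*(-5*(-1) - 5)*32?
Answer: 0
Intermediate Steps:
-25*(-5*(-1) - 5)*32 = -25*(5 - 5)*32 = -25*0*32 = 0*32 = 0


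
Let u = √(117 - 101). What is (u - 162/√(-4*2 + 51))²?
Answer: 26932/43 - 1296*√43/43 ≈ 428.69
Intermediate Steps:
u = 4 (u = √16 = 4)
(u - 162/√(-4*2 + 51))² = (4 - 162/√(-4*2 + 51))² = (4 - 162/√(-8 + 51))² = (4 - 162*√43/43)²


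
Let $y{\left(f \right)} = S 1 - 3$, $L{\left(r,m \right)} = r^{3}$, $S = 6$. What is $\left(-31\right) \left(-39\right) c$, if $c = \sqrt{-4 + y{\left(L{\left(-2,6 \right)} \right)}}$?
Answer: $1209 i \approx 1209.0 i$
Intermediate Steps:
$y{\left(f \right)} = 3$ ($y{\left(f \right)} = 6 \cdot 1 - 3 = 6 - 3 = 3$)
$c = i$ ($c = \sqrt{-4 + 3} = \sqrt{-1} = i \approx 1.0 i$)
$\left(-31\right) \left(-39\right) c = \left(-31\right) \left(-39\right) i = 1209 i$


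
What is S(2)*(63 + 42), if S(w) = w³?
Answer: 840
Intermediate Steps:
S(2)*(63 + 42) = 2³*(63 + 42) = 8*105 = 840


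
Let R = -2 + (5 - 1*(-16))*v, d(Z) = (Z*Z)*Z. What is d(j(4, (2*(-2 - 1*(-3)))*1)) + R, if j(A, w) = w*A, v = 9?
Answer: 699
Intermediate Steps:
j(A, w) = A*w
d(Z) = Z**3 (d(Z) = Z**2*Z = Z**3)
R = 187 (R = -2 + (5 - 1*(-16))*9 = -2 + (5 + 16)*9 = -2 + 21*9 = -2 + 189 = 187)
d(j(4, (2*(-2 - 1*(-3)))*1)) + R = (4*((2*(-2 - 1*(-3)))*1))**3 + 187 = (4*((2*(-2 + 3))*1))**3 + 187 = (4*((2*1)*1))**3 + 187 = (4*(2*1))**3 + 187 = (4*2)**3 + 187 = 8**3 + 187 = 512 + 187 = 699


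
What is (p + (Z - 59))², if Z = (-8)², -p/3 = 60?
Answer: 30625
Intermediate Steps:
p = -180 (p = -3*60 = -180)
Z = 64
(p + (Z - 59))² = (-180 + (64 - 59))² = (-180 + 5)² = (-175)² = 30625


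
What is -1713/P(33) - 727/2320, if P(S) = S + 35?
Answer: -1005899/39440 ≈ -25.505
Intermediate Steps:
P(S) = 35 + S
-1713/P(33) - 727/2320 = -1713/(35 + 33) - 727/2320 = -1713/68 - 727*1/2320 = -1713*1/68 - 727/2320 = -1713/68 - 727/2320 = -1005899/39440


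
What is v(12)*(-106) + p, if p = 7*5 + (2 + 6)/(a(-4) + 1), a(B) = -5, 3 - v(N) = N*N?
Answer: 14979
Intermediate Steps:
v(N) = 3 - N**2 (v(N) = 3 - N*N = 3 - N**2)
p = 33 (p = 7*5 + (2 + 6)/(-5 + 1) = 35 + 8/(-4) = 35 + 8*(-1/4) = 35 - 2 = 33)
v(12)*(-106) + p = (3 - 1*12**2)*(-106) + 33 = (3 - 1*144)*(-106) + 33 = (3 - 144)*(-106) + 33 = -141*(-106) + 33 = 14946 + 33 = 14979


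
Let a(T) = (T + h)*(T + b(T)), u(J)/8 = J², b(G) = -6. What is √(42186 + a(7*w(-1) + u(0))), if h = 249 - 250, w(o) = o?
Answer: √42290 ≈ 205.65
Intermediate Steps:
h = -1
u(J) = 8*J²
a(T) = (-1 + T)*(-6 + T) (a(T) = (T - 1)*(T - 6) = (-1 + T)*(-6 + T))
√(42186 + a(7*w(-1) + u(0))) = √(42186 + (6 + (7*(-1) + 8*0²)² - 7*(7*(-1) + 8*0²))) = √(42186 + (6 + (-7 + 8*0)² - 7*(-7 + 8*0))) = √(42186 + (6 + (-7 + 0)² - 7*(-7 + 0))) = √(42186 + (6 + (-7)² - 7*(-7))) = √(42186 + (6 + 49 + 49)) = √(42186 + 104) = √42290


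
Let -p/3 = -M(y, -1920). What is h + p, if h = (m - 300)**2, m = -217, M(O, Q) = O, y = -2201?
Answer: 260686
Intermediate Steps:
h = 267289 (h = (-217 - 300)**2 = (-517)**2 = 267289)
p = -6603 (p = -(-3)*(-2201) = -3*2201 = -6603)
h + p = 267289 - 6603 = 260686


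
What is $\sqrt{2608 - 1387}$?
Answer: $\sqrt{1221} \approx 34.943$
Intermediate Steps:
$\sqrt{2608 - 1387} = \sqrt{1221}$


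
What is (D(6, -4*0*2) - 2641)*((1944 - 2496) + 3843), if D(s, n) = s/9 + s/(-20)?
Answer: -86903243/10 ≈ -8.6903e+6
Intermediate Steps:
D(s, n) = 11*s/180 (D(s, n) = s*(⅑) + s*(-1/20) = s/9 - s/20 = 11*s/180)
(D(6, -4*0*2) - 2641)*((1944 - 2496) + 3843) = ((11/180)*6 - 2641)*((1944 - 2496) + 3843) = (11/30 - 2641)*(-552 + 3843) = -79219/30*3291 = -86903243/10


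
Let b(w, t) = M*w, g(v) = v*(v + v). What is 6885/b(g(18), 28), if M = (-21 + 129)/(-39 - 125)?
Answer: -3485/216 ≈ -16.134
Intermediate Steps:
M = -27/41 (M = 108/(-164) = 108*(-1/164) = -27/41 ≈ -0.65854)
g(v) = 2*v² (g(v) = v*(2*v) = 2*v²)
b(w, t) = -27*w/41
6885/b(g(18), 28) = 6885/((-54*18²/41)) = 6885/((-54*324/41)) = 6885/((-27/41*648)) = 6885/(-17496/41) = 6885*(-41/17496) = -3485/216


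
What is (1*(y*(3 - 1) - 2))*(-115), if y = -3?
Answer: 920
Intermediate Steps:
(1*(y*(3 - 1) - 2))*(-115) = (1*(-3*(3 - 1) - 2))*(-115) = (1*(-3*2 - 2))*(-115) = (1*(-6 - 2))*(-115) = (1*(-8))*(-115) = -8*(-115) = 920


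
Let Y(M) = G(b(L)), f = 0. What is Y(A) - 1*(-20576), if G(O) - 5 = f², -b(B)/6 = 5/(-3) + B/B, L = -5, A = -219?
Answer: 20581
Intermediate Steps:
b(B) = 4 (b(B) = -6*(5/(-3) + B/B) = -6*(5*(-⅓) + 1) = -6*(-5/3 + 1) = -6*(-⅔) = 4)
G(O) = 5 (G(O) = 5 + 0² = 5 + 0 = 5)
Y(M) = 5
Y(A) - 1*(-20576) = 5 - 1*(-20576) = 5 + 20576 = 20581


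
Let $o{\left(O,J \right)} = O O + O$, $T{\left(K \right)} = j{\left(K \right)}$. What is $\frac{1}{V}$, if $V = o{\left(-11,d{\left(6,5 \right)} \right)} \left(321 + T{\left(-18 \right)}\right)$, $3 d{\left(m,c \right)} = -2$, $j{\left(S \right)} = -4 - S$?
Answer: $\frac{1}{36850} \approx 2.7137 \cdot 10^{-5}$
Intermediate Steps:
$d{\left(m,c \right)} = - \frac{2}{3}$ ($d{\left(m,c \right)} = \frac{1}{3} \left(-2\right) = - \frac{2}{3}$)
$T{\left(K \right)} = -4 - K$
$o{\left(O,J \right)} = O + O^{2}$ ($o{\left(O,J \right)} = O^{2} + O = O + O^{2}$)
$V = 36850$ ($V = - 11 \left(1 - 11\right) \left(321 - -14\right) = \left(-11\right) \left(-10\right) \left(321 + \left(-4 + 18\right)\right) = 110 \left(321 + 14\right) = 110 \cdot 335 = 36850$)
$\frac{1}{V} = \frac{1}{36850}$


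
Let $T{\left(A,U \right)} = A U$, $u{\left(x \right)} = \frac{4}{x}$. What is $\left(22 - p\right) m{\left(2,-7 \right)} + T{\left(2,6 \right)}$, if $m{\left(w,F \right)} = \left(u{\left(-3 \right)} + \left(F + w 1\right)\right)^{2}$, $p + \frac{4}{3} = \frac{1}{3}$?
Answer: $\frac{8411}{9} \approx 934.56$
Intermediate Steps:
$p = -1$ ($p = - \frac{4}{3} + \frac{1}{3} = -1$)
$m{\left(w,F \right)} = \left(- \frac{4}{3} + F + w\right)^{2}$ ($m{\left(w,F \right)} = \left(\frac{4}{-3} + \left(F + w 1\right)\right)^{2} = \left(4 \left(- \frac{1}{3}\right) + \left(F + w\right)\right)^{2} = \left(- \frac{4}{3} + \left(F + w\right)\right)^{2} = \left(- \frac{4}{3} + F + w\right)^{2}$)
$\left(22 - p\right) m{\left(2,-7 \right)} + T{\left(2,6 \right)} = \left(22 - -1\right) \frac{\left(-4 + 3 \left(-7\right) + 3 \cdot 2\right)^{2}}{9} + 2 \cdot 6 = \left(22 + 1\right) \frac{\left(-4 - 21 + 6\right)^{2}}{9} + 12 = 23 \frac{\left(-19\right)^{2}}{9} + 12 = 23 \cdot \frac{1}{9} \cdot 361 + 12 = 23 \cdot \frac{361}{9} + 12 = \frac{8303}{9} + 12 = \frac{8411}{9}$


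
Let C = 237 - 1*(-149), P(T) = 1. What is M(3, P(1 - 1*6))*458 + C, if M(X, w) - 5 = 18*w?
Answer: 10920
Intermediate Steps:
M(X, w) = 5 + 18*w
C = 386 (C = 237 + 149 = 386)
M(3, P(1 - 1*6))*458 + C = (5 + 18*1)*458 + 386 = (5 + 18)*458 + 386 = 23*458 + 386 = 10534 + 386 = 10920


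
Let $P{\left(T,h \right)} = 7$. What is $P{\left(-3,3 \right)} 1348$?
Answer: $9436$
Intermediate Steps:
$P{\left(-3,3 \right)} 1348 = 7 \cdot 1348 = 9436$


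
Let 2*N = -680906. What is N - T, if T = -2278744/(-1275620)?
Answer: -108572733651/318905 ≈ -3.4046e+5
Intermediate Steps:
T = 569686/318905 (T = -2278744*(-1/1275620) = 569686/318905 ≈ 1.7864)
N = -340453 (N = (½)*(-680906) = -340453)
N - T = -340453 - 1*569686/318905 = -340453 - 569686/318905 = -108572733651/318905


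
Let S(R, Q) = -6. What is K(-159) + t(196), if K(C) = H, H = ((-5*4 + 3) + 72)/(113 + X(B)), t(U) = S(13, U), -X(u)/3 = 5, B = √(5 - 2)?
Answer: -533/98 ≈ -5.4388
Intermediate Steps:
B = √3 ≈ 1.7320
X(u) = -15 (X(u) = -3*5 = -15)
t(U) = -6
H = 55/98 (H = ((-5*4 + 3) + 72)/(113 - 15) = ((-20 + 3) + 72)/98 = (-17 + 72)*(1/98) = 55*(1/98) = 55/98 ≈ 0.56122)
K(C) = 55/98
K(-159) + t(196) = 55/98 - 6 = -533/98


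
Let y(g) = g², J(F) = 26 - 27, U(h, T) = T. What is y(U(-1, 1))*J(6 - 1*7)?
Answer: -1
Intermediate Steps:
J(F) = -1
y(U(-1, 1))*J(6 - 1*7) = 1²*(-1) = 1*(-1) = -1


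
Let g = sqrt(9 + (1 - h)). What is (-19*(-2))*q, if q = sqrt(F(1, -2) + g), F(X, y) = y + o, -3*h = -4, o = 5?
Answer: 38*sqrt(27 + 3*sqrt(78))/3 ≈ 92.645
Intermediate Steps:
h = 4/3 (h = -1/3*(-4) = 4/3 ≈ 1.3333)
F(X, y) = 5 + y (F(X, y) = y + 5 = 5 + y)
g = sqrt(78)/3 (g = sqrt(9 + (1 - 1*4/3)) = sqrt(9 + (1 - 4/3)) = sqrt(9 - 1/3) = sqrt(26/3) = sqrt(78)/3 ≈ 2.9439)
q = sqrt(3 + sqrt(78)/3) (q = sqrt((5 - 2) + sqrt(78)/3) = sqrt(3 + sqrt(78)/3) ≈ 2.4380)
(-19*(-2))*q = (-19*(-2))*(sqrt(27 + 3*sqrt(78))/3) = 38*(sqrt(27 + 3*sqrt(78))/3) = 38*sqrt(27 + 3*sqrt(78))/3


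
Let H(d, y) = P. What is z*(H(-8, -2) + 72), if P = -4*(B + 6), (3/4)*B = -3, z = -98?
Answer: -6272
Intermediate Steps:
B = -4 (B = (4/3)*(-3) = -4)
P = -8 (P = -4*(-4 + 6) = -4*2 = -8)
H(d, y) = -8
z*(H(-8, -2) + 72) = -98*(-8 + 72) = -98*64 = -6272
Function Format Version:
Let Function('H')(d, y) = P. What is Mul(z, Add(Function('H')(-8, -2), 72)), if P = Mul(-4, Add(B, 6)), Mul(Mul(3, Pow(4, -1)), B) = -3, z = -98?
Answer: -6272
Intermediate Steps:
B = -4 (B = Mul(Rational(4, 3), -3) = -4)
P = -8 (P = Mul(-4, Add(-4, 6)) = Mul(-4, 2) = -8)
Function('H')(d, y) = -8
Mul(z, Add(Function('H')(-8, -2), 72)) = Mul(-98, Add(-8, 72)) = Mul(-98, 64) = -6272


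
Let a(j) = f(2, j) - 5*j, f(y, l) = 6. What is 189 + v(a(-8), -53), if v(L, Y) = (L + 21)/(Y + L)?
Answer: 1256/7 ≈ 179.43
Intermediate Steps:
a(j) = 6 - 5*j
v(L, Y) = (21 + L)/(L + Y)
189 + v(a(-8), -53) = 189 + (21 + (6 - 5*(-8)))/((6 - 5*(-8)) - 53) = 189 + (21 + (6 + 40))/((6 + 40) - 53) = 189 + (21 + 46)/(46 - 53) = 189 + 67/(-7) = 189 - 1/7*67 = 189 - 67/7 = 1256/7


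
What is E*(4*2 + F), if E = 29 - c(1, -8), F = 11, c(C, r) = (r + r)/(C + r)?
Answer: 3553/7 ≈ 507.57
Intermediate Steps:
c(C, r) = 2*r/(C + r) (c(C, r) = (2*r)/(C + r) = 2*r/(C + r))
E = 187/7 (E = 29 - 2*(-8)/(1 - 8) = 29 - 2*(-8)/(-7) = 29 - 2*(-8)*(-1)/7 = 29 - 1*16/7 = 29 - 16/7 = 187/7 ≈ 26.714)
E*(4*2 + F) = 187*(4*2 + 11)/7 = 187*(8 + 11)/7 = (187/7)*19 = 3553/7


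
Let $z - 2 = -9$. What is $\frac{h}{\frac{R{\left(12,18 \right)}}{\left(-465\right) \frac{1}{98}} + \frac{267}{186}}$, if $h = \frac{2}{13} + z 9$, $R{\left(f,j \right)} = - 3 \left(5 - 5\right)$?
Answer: $- \frac{50654}{1157} \approx -43.78$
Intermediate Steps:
$z = -7$ ($z = 2 - 9 = -7$)
$R{\left(f,j \right)} = 0$ ($R{\left(f,j \right)} = \left(-3\right) 0 = 0$)
$h = - \frac{817}{13}$ ($h = \frac{2}{13} - 63 = - \frac{817}{13} \approx -62.846$)
$\frac{h}{\frac{R{\left(12,18 \right)}}{\left(-465\right) \frac{1}{98}} + \frac{267}{186}} = - \frac{817}{13 \left(\frac{0}{\left(-465\right) \frac{1}{98}} + \frac{267}{186}\right)} = - \frac{817}{13 \left(\frac{0}{\left(-465\right) \frac{1}{98}} + 267 \cdot \frac{1}{186}\right)} = - \frac{817}{13 \left(\frac{0}{- \frac{465}{98}} + \frac{89}{62}\right)} = - \frac{817}{13 \left(0 \left(- \frac{98}{465}\right) + \frac{89}{62}\right)} = - \frac{817}{13 \left(0 + \frac{89}{62}\right)} = - \frac{817}{13 \cdot \frac{89}{62}} = \left(- \frac{817}{13}\right) \frac{62}{89} = - \frac{50654}{1157}$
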